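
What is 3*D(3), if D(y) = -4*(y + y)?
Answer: -72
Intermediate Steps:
D(y) = -8*y
3*D(3) = 3*(-8*3) = 3*(-24) = -72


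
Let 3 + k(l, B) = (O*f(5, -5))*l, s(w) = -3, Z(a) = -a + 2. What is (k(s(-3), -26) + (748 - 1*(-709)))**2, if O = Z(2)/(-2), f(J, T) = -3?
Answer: 2114116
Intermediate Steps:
Z(a) = 2 - a
O = 0 (O = (2 - 1*2)/(-2) = (2 - 2)*(-1/2) = 0*(-1/2) = 0)
k(l, B) = -3 (k(l, B) = -3 + (0*(-3))*l = -3 + 0*l = -3 + 0 = -3)
(k(s(-3), -26) + (748 - 1*(-709)))**2 = (-3 + (748 - 1*(-709)))**2 = (-3 + (748 + 709))**2 = (-3 + 1457)**2 = 1454**2 = 2114116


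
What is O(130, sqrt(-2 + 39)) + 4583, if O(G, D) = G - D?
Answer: 4713 - sqrt(37) ≈ 4706.9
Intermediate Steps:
O(130, sqrt(-2 + 39)) + 4583 = (130 - sqrt(-2 + 39)) + 4583 = (130 - sqrt(37)) + 4583 = 4713 - sqrt(37)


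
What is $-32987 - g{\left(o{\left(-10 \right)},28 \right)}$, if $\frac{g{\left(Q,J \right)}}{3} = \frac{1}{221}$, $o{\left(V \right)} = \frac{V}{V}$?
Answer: $- \frac{7290130}{221} \approx -32987.0$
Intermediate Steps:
$o{\left(V \right)} = 1$
$g{\left(Q,J \right)} = \frac{3}{221}$
$-32987 - g{\left(o{\left(-10 \right)},28 \right)} = -32987 - \frac{3}{221} = - \frac{7290130}{221}$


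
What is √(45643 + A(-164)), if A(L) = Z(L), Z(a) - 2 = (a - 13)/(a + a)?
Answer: √1227682434/164 ≈ 213.65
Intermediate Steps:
Z(a) = 2 + (-13 + a)/(2*a) (Z(a) = 2 + (a - 13)/(a + a) = 2 + (-13 + a)/((2*a)) = 2 + (-13 + a)*(1/(2*a)) = 2 + (-13 + a)/(2*a))
A(L) = (-13 + 5*L)/(2*L)
√(45643 + A(-164)) = √(45643 + (½)*(-13 + 5*(-164))/(-164)) = √(45643 + (½)*(-1/164)*(-13 - 820)) = √(45643 + (½)*(-1/164)*(-833)) = √(45643 + 833/328) = √(14971737/328) = √1227682434/164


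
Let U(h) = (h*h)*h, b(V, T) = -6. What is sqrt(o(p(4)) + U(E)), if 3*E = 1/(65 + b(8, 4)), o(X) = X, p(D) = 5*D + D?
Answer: sqrt(23556149961)/31329 ≈ 4.8990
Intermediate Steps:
p(D) = 6*D
E = 1/177 (E = 1/(3*(65 - 6)) = (1/3)/59 = (1/3)*(1/59) = 1/177 ≈ 0.0056497)
U(h) = h**3 (U(h) = h**2*h = h**3)
sqrt(o(p(4)) + U(E)) = sqrt(6*4 + (1/177)**3) = sqrt(24 + 1/5545233) = sqrt(133085593/5545233) = sqrt(23556149961)/31329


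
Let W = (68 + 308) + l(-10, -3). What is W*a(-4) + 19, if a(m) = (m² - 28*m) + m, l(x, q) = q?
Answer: 46271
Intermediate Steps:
a(m) = m² - 27*m
W = 373 (W = (68 + 308) - 3 = 376 - 3 = 373)
W*a(-4) + 19 = 373*(-4*(-27 - 4)) + 19 = 373*(-4*(-31)) + 19 = 373*124 + 19 = 46252 + 19 = 46271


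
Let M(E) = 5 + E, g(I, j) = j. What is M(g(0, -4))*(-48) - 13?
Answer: -61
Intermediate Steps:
M(g(0, -4))*(-48) - 13 = (5 - 4)*(-48) - 13 = 1*(-48) - 13 = -48 - 13 = -61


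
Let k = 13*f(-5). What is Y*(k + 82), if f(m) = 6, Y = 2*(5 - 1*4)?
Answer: 320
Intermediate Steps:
Y = 2 (Y = 2*(5 - 4) = 2*1 = 2)
k = 78 (k = 13*6 = 78)
Y*(k + 82) = 2*(78 + 82) = 2*160 = 320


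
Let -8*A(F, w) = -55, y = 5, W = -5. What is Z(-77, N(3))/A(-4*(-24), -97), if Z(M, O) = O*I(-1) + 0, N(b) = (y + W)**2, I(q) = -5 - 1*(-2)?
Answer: 0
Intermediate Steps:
I(q) = -3 (I(q) = -5 + 2 = -3)
A(F, w) = 55/8 (A(F, w) = -1/8*(-55) = 55/8)
N(b) = 0 (N(b) = (5 - 5)**2 = 0**2 = 0)
Z(M, O) = -3*O (Z(M, O) = O*(-3) + 0 = -3*O + 0 = -3*O)
Z(-77, N(3))/A(-4*(-24), -97) = (-3*0)/(55/8) = 0*(8/55) = 0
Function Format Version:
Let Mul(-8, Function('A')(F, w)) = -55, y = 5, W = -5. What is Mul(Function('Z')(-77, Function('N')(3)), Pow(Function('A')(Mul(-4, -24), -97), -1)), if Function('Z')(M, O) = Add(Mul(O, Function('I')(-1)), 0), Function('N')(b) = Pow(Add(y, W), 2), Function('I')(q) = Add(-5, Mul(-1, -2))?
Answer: 0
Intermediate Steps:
Function('I')(q) = -3 (Function('I')(q) = Add(-5, 2) = -3)
Function('A')(F, w) = Rational(55, 8) (Function('A')(F, w) = Mul(Rational(-1, 8), -55) = Rational(55, 8))
Function('N')(b) = 0 (Function('N')(b) = Pow(Add(5, -5), 2) = Pow(0, 2) = 0)
Function('Z')(M, O) = Mul(-3, O) (Function('Z')(M, O) = Add(Mul(O, -3), 0) = Add(Mul(-3, O), 0) = Mul(-3, O))
Mul(Function('Z')(-77, Function('N')(3)), Pow(Function('A')(Mul(-4, -24), -97), -1)) = Mul(Mul(-3, 0), Pow(Rational(55, 8), -1)) = Mul(0, Rational(8, 55)) = 0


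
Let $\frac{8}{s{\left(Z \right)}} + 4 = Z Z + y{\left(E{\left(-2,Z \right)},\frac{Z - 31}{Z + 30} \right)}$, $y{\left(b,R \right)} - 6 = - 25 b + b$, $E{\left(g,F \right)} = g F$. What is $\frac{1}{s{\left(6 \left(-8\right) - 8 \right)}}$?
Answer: $\frac{225}{4} \approx 56.25$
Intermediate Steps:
$E{\left(g,F \right)} = F g$
$y{\left(b,R \right)} = 6 - 24 b$ ($y{\left(b,R \right)} = 6 + \left(- 25 b + b\right) = 6 - 24 b$)
$s{\left(Z \right)} = \frac{8}{2 + Z^{2} + 48 Z}$ ($s{\left(Z \right)} = \frac{8}{-4 - \left(-6 - Z Z + 24 Z \left(-2\right)\right)} = \frac{8}{-4 - \left(-6 - Z^{2} + 24 \left(-2\right) Z\right)} = \frac{8}{-4 + \left(Z^{2} + \left(6 + 48 Z\right)\right)} = \frac{8}{-4 + \left(6 + Z^{2} + 48 Z\right)} = \frac{8}{2 + Z^{2} + 48 Z}$)
$\frac{1}{s{\left(6 \left(-8\right) - 8 \right)}} = \frac{1}{8 \frac{1}{2 + \left(6 \left(-8\right) - 8\right)^{2} + 48 \left(6 \left(-8\right) - 8\right)}} = \frac{1}{8 \frac{1}{2 + \left(-48 - 8\right)^{2} + 48 \left(-48 - 8\right)}} = \frac{1}{8 \frac{1}{2 + \left(-56\right)^{2} + 48 \left(-56\right)}} = \frac{1}{8 \frac{1}{2 + 3136 - 2688}} = \frac{1}{8 \cdot \frac{1}{450}} = \frac{1}{\frac{4}{225}} = \frac{225}{4}$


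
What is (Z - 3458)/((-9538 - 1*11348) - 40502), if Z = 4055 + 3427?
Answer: -1006/15347 ≈ -0.065550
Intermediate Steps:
Z = 7482
(Z - 3458)/((-9538 - 1*11348) - 40502) = (7482 - 3458)/((-9538 - 1*11348) - 40502) = 4024/((-9538 - 11348) - 40502) = 4024/(-20886 - 40502) = 4024/(-61388) = 4024*(-1/61388) = -1006/15347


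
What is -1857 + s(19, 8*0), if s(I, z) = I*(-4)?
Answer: -1933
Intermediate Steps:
s(I, z) = -4*I
-1857 + s(19, 8*0) = -1857 - 4*19 = -1857 - 76 = -1933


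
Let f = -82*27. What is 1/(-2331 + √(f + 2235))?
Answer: -111/258740 - √21/5433540 ≈ -0.00042985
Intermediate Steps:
f = -2214
1/(-2331 + √(f + 2235)) = 1/(-2331 + √(-2214 + 2235)) = 1/(-2331 + √21)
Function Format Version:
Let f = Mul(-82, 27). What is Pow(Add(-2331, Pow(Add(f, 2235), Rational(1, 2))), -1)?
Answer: Add(Rational(-111, 258740), Mul(Rational(-1, 5433540), Pow(21, Rational(1, 2)))) ≈ -0.00042985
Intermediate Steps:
f = -2214
Pow(Add(-2331, Pow(Add(f, 2235), Rational(1, 2))), -1) = Pow(Add(-2331, Pow(Add(-2214, 2235), Rational(1, 2))), -1) = Pow(Add(-2331, Pow(21, Rational(1, 2))), -1)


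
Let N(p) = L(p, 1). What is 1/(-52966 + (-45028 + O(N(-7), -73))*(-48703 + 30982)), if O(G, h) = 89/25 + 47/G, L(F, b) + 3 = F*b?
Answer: 50/39895421197 ≈ 1.2533e-9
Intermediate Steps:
L(F, b) = -3 + F*b
N(p) = -3 + p (N(p) = -3 + p*1 = -3 + p)
O(G, h) = 89/25 + 47/G (O(G, h) = 89*(1/25) + 47/G = 89/25 + 47/G)
1/(-52966 + (-45028 + O(N(-7), -73))*(-48703 + 30982)) = 1/(-52966 + (-45028 + (89/25 + 47/(-3 - 7)))*(-48703 + 30982)) = 1/(-52966 + (-45028 + (89/25 + 47/(-10)))*(-17721)) = 1/(-52966 + (-45028 + (89/25 + 47*(-⅒)))*(-17721)) = 1/(-52966 + (-45028 + (89/25 - 47/10))*(-17721)) = 1/(-52966 + (-45028 - 57/50)*(-17721)) = 1/(-52966 - 2251457/50*(-17721)) = 1/(-52966 + 39898069497/50) = 1/(39895421197/50) = 50/39895421197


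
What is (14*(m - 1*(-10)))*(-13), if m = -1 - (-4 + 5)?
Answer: -1456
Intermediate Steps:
m = -2 (m = -1 - 1*1 = -1 - 1 = -2)
(14*(m - 1*(-10)))*(-13) = (14*(-2 - 1*(-10)))*(-13) = (14*(-2 + 10))*(-13) = (14*8)*(-13) = 112*(-13) = -1456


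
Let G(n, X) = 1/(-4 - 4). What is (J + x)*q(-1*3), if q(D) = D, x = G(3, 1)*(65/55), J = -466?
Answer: 123063/88 ≈ 1398.4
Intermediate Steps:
G(n, X) = -1/8 (G(n, X) = 1/(-8) = -1/8)
x = -13/88 (x = -65/(8*55) = -1/8*13/11 = -13/88 ≈ -0.14773)
(J + x)*q(-1*3) = (-466 - 13/88)*(-1*3) = -41021/88*(-3) = 123063/88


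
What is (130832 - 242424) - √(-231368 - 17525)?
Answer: -111592 - I*√248893 ≈ -1.1159e+5 - 498.89*I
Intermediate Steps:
(130832 - 242424) - √(-231368 - 17525) = -111592 - √(-248893) = -111592 - I*√248893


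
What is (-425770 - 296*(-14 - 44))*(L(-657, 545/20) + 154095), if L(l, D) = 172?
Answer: -63033804734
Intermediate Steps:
(-425770 - 296*(-14 - 44))*(L(-657, 545/20) + 154095) = (-425770 - 296*(-14 - 44))*(172 + 154095) = (-425770 - 296*(-58))*154267 = (-425770 + 17168)*154267 = -408602*154267 = -63033804734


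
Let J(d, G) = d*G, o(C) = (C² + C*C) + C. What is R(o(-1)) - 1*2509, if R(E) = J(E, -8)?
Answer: -2517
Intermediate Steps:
o(C) = C + 2*C² (o(C) = (C² + C²) + C = 2*C² + C = C + 2*C²)
J(d, G) = G*d
R(E) = -8*E
R(o(-1)) - 1*2509 = -(-8)*(1 + 2*(-1)) - 1*2509 = -(-8)*(1 - 2) - 2509 = -(-8)*(-1) - 2509 = -8*1 - 2509 = -8 - 2509 = -2517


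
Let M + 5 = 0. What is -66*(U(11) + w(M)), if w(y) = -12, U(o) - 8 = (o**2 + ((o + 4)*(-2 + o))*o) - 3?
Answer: -105534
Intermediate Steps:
M = -5 (M = -5 + 0 = -5)
U(o) = 5 + o**2 + o*(-2 + o)*(4 + o) (U(o) = 8 + ((o**2 + ((o + 4)*(-2 + o))*o) - 3) = 8 + ((o**2 + ((4 + o)*(-2 + o))*o) - 3) = 8 + ((o**2 + ((-2 + o)*(4 + o))*o) - 3) = 8 + ((o**2 + o*(-2 + o)*(4 + o)) - 3) = 8 + (-3 + o**2 + o*(-2 + o)*(4 + o)) = 5 + o**2 + o*(-2 + o)*(4 + o))
-66*(U(11) + w(M)) = -66*((5 + 11**3 - 8*11 + 3*11**2) - 12) = -66*((5 + 1331 - 88 + 3*121) - 12) = -66*((5 + 1331 - 88 + 363) - 12) = -66*(1611 - 12) = -66*1599 = -105534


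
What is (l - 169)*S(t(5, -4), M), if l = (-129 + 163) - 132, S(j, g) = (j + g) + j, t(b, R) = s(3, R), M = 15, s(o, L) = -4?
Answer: -1869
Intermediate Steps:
t(b, R) = -4
S(j, g) = g + 2*j (S(j, g) = (g + j) + j = g + 2*j)
l = -98 (l = 34 - 132 = -98)
(l - 169)*S(t(5, -4), M) = (-98 - 169)*(15 + 2*(-4)) = -267*(15 - 8) = -267*7 = -1869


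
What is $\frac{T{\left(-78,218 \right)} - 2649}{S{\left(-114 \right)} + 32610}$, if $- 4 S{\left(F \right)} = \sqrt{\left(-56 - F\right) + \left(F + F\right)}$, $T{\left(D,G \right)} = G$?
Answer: $- \frac{126839856}{1701459377} - \frac{4862 i \sqrt{170}}{8507296885} \approx -0.074548 - 7.4516 \cdot 10^{-6} i$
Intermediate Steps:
$S{\left(F \right)} = - \frac{\sqrt{-56 + F}}{4}$ ($S{\left(F \right)} = - \frac{\sqrt{\left(-56 - F\right) + \left(F + F\right)}}{4} = - \frac{\sqrt{\left(-56 - F\right) + 2 F}}{4} = - \frac{\sqrt{-56 + F}}{4}$)
$\frac{T{\left(-78,218 \right)} - 2649}{S{\left(-114 \right)} + 32610} = \frac{218 - 2649}{- \frac{\sqrt{-56 - 114}}{4} + 32610} = - \frac{2431}{- \frac{\sqrt{-170}}{4} + 32610} = - \frac{2431}{- \frac{i \sqrt{170}}{4} + 32610} = - \frac{2431}{32610 - \frac{i \sqrt{170}}{4}}$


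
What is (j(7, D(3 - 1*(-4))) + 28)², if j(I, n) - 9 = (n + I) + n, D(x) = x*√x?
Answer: 3308 + 1232*√7 ≈ 6567.6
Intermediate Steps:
D(x) = x^(3/2)
j(I, n) = 9 + I + 2*n (j(I, n) = 9 + ((n + I) + n) = 9 + ((I + n) + n) = 9 + (I + 2*n) = 9 + I + 2*n)
(j(7, D(3 - 1*(-4))) + 28)² = ((9 + 7 + 2*(3 - 1*(-4))^(3/2)) + 28)² = ((9 + 7 + 2*(3 + 4)^(3/2)) + 28)² = ((9 + 7 + 2*7^(3/2)) + 28)² = ((9 + 7 + 2*(7*√7)) + 28)² = ((9 + 7 + 14*√7) + 28)² = ((16 + 14*√7) + 28)² = (44 + 14*√7)²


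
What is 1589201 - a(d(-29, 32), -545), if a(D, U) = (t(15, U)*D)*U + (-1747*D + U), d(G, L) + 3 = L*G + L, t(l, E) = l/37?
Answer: -6639184/37 ≈ -1.7944e+5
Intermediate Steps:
t(l, E) = l/37 (t(l, E) = l*(1/37) = l/37)
d(G, L) = -3 + L + G*L (d(G, L) = -3 + (L*G + L) = -3 + (G*L + L) = -3 + (L + G*L) = -3 + L + G*L)
a(D, U) = U - 1747*D + 15*D*U/37 (a(D, U) = (((1/37)*15)*D)*U + (-1747*D + U) = (15*D/37)*U + (U - 1747*D) = 15*D*U/37 + (U - 1747*D) = U - 1747*D + 15*D*U/37)
1589201 - a(d(-29, 32), -545) = 1589201 - (-545 - 1747*(-3 + 32 - 29*32) + (15/37)*(-3 + 32 - 29*32)*(-545)) = 1589201 - (-545 - 1747*(-3 + 32 - 928) + (15/37)*(-3 + 32 - 928)*(-545)) = 1589201 - (-545 - 1747*(-899) + (15/37)*(-899)*(-545)) = 1589201 - (-545 + 1570553 + 7349325/37) = 1589201 - 1*65439621/37 = 1589201 - 65439621/37 = -6639184/37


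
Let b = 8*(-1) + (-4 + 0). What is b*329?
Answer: -3948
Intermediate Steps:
b = -12 (b = -8 - 4 = -12)
b*329 = -12*329 = -3948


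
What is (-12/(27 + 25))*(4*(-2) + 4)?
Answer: 12/13 ≈ 0.92308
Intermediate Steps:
(-12/(27 + 25))*(4*(-2) + 4) = (-12/52)*(-8 + 4) = -12*1/52*(-4) = -3/13*(-4) = 12/13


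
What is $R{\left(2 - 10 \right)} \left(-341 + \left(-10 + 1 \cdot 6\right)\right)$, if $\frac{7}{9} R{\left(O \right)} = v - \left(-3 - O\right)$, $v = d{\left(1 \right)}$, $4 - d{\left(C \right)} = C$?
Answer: $\frac{6210}{7} \approx 887.14$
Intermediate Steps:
$d{\left(C \right)} = 4 - C$
$v = 3$ ($v = 4 - 1 = 3$)
$R{\left(O \right)} = \frac{54}{7} + \frac{9 O}{7}$ ($R{\left(O \right)} = \frac{9 \left(3 - \left(-3 - O\right)\right)}{7} = \frac{9 \left(3 + \left(3 + O\right)\right)}{7} = \frac{9 \left(6 + O\right)}{7} = \frac{54}{7} + \frac{9 O}{7}$)
$R{\left(2 - 10 \right)} \left(-341 + \left(-10 + 1 \cdot 6\right)\right) = \left(\frac{54}{7} + \frac{9 \left(2 - 10\right)}{7}\right) \left(-341 + \left(-10 + 1 \cdot 6\right)\right) = \left(\frac{54}{7} + \frac{9 \left(2 - 10\right)}{7}\right) \left(-341 + \left(-10 + 6\right)\right) = \left(\frac{54}{7} + \frac{9}{7} \left(-8\right)\right) \left(-341 - 4\right) = \left(\frac{54}{7} - \frac{72}{7}\right) \left(-345\right) = \left(- \frac{18}{7}\right) \left(-345\right) = \frac{6210}{7}$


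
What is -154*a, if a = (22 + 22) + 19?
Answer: -9702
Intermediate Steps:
a = 63 (a = 44 + 19 = 63)
-154*a = -154*63 = -9702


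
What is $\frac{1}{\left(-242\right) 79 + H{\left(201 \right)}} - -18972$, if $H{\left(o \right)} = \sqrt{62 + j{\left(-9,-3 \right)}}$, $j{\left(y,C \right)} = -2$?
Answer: $\frac{3467112728345}{182748932} - \frac{\sqrt{15}}{182748932} \approx 18972.0$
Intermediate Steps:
$H{\left(o \right)} = 2 \sqrt{15}$ ($H{\left(o \right)} = \sqrt{62 - 2} = \sqrt{60} = 2 \sqrt{15}$)
$\frac{1}{\left(-242\right) 79 + H{\left(201 \right)}} - -18972 = \frac{1}{\left(-242\right) 79 + 2 \sqrt{15}} - -18972 = \frac{1}{-19118 + 2 \sqrt{15}} + 18972 = 18972 + \frac{1}{-19118 + 2 \sqrt{15}}$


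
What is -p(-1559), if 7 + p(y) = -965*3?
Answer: 2902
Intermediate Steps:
p(y) = -2902 (p(y) = -7 - 965*3 = -7 - 2895 = -2902)
-p(-1559) = -1*(-2902) = 2902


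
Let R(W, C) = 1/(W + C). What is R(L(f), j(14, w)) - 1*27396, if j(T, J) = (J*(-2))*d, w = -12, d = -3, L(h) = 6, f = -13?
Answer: -1808137/66 ≈ -27396.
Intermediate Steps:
j(T, J) = 6*J (j(T, J) = (J*(-2))*(-3) = -2*J*(-3) = 6*J)
R(W, C) = 1/(C + W)
R(L(f), j(14, w)) - 1*27396 = 1/(6*(-12) + 6) - 1*27396 = 1/(-72 + 6) - 27396 = 1/(-66) - 27396 = -1/66 - 27396 = -1808137/66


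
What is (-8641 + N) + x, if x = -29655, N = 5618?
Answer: -32678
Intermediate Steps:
(-8641 + N) + x = (-8641 + 5618) - 29655 = -3023 - 29655 = -32678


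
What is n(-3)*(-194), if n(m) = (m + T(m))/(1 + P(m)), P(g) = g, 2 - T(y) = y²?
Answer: -970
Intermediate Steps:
T(y) = 2 - y²
n(m) = (2 + m - m²)/(1 + m) (n(m) = (m + (2 - m²))/(1 + m) = (2 + m - m²)/(1 + m))
n(-3)*(-194) = (2 - 1*(-3))*(-194) = (2 + 3)*(-194) = 5*(-194) = -970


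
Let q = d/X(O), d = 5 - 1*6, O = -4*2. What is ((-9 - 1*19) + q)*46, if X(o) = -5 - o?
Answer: -3910/3 ≈ -1303.3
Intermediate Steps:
O = -8
d = -1 (d = 5 - 6 = -1)
q = -⅓ (q = -1/(-5 - 1*(-8)) = -1/(-5 + 8) = -1/3 = -1*⅓ = -⅓ ≈ -0.33333)
((-9 - 1*19) + q)*46 = ((-9 - 1*19) - ⅓)*46 = ((-9 - 19) - ⅓)*46 = (-28 - ⅓)*46 = -85/3*46 = -3910/3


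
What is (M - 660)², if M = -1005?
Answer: 2772225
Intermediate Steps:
(M - 660)² = (-1005 - 660)² = (-1665)² = 2772225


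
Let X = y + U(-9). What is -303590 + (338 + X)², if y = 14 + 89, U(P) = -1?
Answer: -109990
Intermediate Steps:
y = 103
X = 102 (X = 103 - 1 = 102)
-303590 + (338 + X)² = -303590 + (338 + 102)² = -303590 + 440² = -303590 + 193600 = -109990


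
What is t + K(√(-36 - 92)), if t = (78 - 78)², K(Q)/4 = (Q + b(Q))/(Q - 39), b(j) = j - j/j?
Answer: 1180/1649 - 2464*I*√2/1649 ≈ 0.71558 - 2.1132*I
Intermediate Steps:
b(j) = -1 + j (b(j) = j - 1*1 = j - 1 = -1 + j)
K(Q) = 4*(-1 + 2*Q)/(-39 + Q) (K(Q) = 4*((Q + (-1 + Q))/(Q - 39)) = 4*((-1 + 2*Q)/(-39 + Q)) = 4*(-1 + 2*Q)/(-39 + Q))
t = 0 (t = 0² = 0)
t + K(√(-36 - 92)) = 0 + 4*(-1 + 2*√(-36 - 92))/(-39 + √(-36 - 92)) = 0 + 4*(-1 + 2*√(-128))/(-39 + √(-128)) = 0 + 4*(-1 + 2*(8*I*√2))/(-39 + 8*I*√2) = 0 + 4*(-1 + 16*I*√2)/(-39 + 8*I*√2) = 4*(-1 + 16*I*√2)/(-39 + 8*I*√2)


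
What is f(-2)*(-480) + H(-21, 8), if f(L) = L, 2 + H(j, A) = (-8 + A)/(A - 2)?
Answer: 958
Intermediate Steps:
H(j, A) = -2 + (-8 + A)/(-2 + A) (H(j, A) = -2 + (-8 + A)/(A - 2) = -2 + (-8 + A)/(-2 + A))
f(-2)*(-480) + H(-21, 8) = -2*(-480) + (-4 - 1*8)/(-2 + 8) = 960 + (-4 - 8)/6 = 960 + (⅙)*(-12) = 960 - 2 = 958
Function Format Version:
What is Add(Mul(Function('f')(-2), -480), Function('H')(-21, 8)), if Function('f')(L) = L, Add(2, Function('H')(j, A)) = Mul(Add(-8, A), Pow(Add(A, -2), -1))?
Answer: 958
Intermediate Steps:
Function('H')(j, A) = Add(-2, Mul(Pow(Add(-2, A), -1), Add(-8, A))) (Function('H')(j, A) = Add(-2, Mul(Add(-8, A), Pow(Add(A, -2), -1))) = Add(-2, Mul(Add(-8, A), Pow(Add(-2, A), -1))) = Add(-2, Mul(Pow(Add(-2, A), -1), Add(-8, A))))
Add(Mul(Function('f')(-2), -480), Function('H')(-21, 8)) = Add(Mul(-2, -480), Mul(Pow(Add(-2, 8), -1), Add(-4, Mul(-1, 8)))) = Add(960, Mul(Pow(6, -1), Add(-4, -8))) = Add(960, Mul(Rational(1, 6), -12)) = Add(960, -2) = 958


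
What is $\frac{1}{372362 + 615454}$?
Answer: $\frac{1}{987816} \approx 1.0123 \cdot 10^{-6}$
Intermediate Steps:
$\frac{1}{372362 + 615454} = \frac{1}{987816}$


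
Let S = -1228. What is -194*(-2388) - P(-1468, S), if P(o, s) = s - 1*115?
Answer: 464615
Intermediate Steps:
P(o, s) = -115 + s (P(o, s) = s - 115 = -115 + s)
-194*(-2388) - P(-1468, S) = -194*(-2388) - (-115 - 1228) = 463272 - 1*(-1343) = 463272 + 1343 = 464615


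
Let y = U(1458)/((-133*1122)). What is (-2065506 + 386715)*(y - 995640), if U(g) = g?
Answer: 41571167369156253/24871 ≈ 1.6715e+12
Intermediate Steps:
y = -243/24871 (y = 1458/((-133*1122)) = 1458/(-149226) = 1458*(-1/149226) = -243/24871 ≈ -0.0097704)
(-2065506 + 386715)*(y - 995640) = (-2065506 + 386715)*(-243/24871 - 995640) = -1678791*(-24762562683/24871) = 41571167369156253/24871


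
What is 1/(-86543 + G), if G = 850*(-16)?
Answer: -1/100143 ≈ -9.9857e-6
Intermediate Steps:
G = -13600
1/(-86543 + G) = 1/(-86543 - 13600) = 1/(-100143) = -1/100143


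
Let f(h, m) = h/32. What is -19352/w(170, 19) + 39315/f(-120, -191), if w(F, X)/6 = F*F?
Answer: -227243119/21675 ≈ -10484.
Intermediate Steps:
f(h, m) = h/32 (f(h, m) = h*(1/32) = h/32)
w(F, X) = 6*F² (w(F, X) = 6*(F*F) = 6*F²)
-19352/w(170, 19) + 39315/f(-120, -191) = -19352/(6*170²) + 39315/(((1/32)*(-120))) = -19352/(6*28900) + 39315/(-15/4) = -19352/173400 + 39315*(-4/15) = -19352*1/173400 - 10484 = -2419/21675 - 10484 = -227243119/21675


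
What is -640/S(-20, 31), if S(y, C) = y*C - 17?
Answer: 640/637 ≈ 1.0047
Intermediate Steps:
S(y, C) = -17 + C*y (S(y, C) = C*y - 17 = -17 + C*y)
-640/S(-20, 31) = -640/(-17 + 31*(-20)) = -640/(-17 - 620) = -640/(-637) = -640*(-1/637) = 640/637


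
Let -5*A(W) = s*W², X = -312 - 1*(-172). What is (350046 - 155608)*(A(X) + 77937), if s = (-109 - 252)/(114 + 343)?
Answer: 7200491986102/457 ≈ 1.5756e+10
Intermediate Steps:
X = -140 (X = -312 + 172 = -140)
s = -361/457 ≈ -0.78993
A(W) = 361*W²/2285 (A(W) = -(-361)*W²/2285 = 361*W²/2285)
(350046 - 155608)*(A(X) + 77937) = (350046 - 155608)*((361/2285)*(-140)² + 77937) = 194438*((361/2285)*19600 + 77937) = 194438*(1415120/457 + 77937) = 194438*(37032329/457) = 7200491986102/457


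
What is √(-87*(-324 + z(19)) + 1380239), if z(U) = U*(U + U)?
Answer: √1345613 ≈ 1160.0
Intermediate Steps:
z(U) = 2*U² (z(U) = U*(2*U) = 2*U²)
√(-87*(-324 + z(19)) + 1380239) = √(-87*(-324 + 2*19²) + 1380239) = √(-87*(-324 + 2*361) + 1380239) = √(-87*(-324 + 722) + 1380239) = √(-87*398 + 1380239) = √(-34626 + 1380239) = √1345613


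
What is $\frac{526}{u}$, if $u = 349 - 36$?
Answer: $\frac{526}{313} \approx 1.6805$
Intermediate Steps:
$u = 313$
$\frac{526}{u} = \frac{526}{313}$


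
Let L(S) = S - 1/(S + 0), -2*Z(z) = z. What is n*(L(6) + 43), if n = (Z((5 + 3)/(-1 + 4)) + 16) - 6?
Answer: 3809/9 ≈ 423.22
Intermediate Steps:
Z(z) = -z/2
n = 26/3 (n = (-(5 + 3)/(2*(-1 + 4)) + 16) - 6 = (-4/3 + 16) - 6 = 44/3 - 6 = 26/3 ≈ 8.6667)
L(S) = S - 1/S
n*(L(6) + 43) = 26*((6 - 1/6) + 43)/3 = 26*((6 - 1*⅙) + 43)/3 = 26*((6 - ⅙) + 43)/3 = 26*(35/6 + 43)/3 = (26/3)*(293/6) = 3809/9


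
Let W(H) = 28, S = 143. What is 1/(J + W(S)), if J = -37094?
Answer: -1/37066 ≈ -2.6979e-5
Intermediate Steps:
1/(J + W(S)) = 1/(-37094 + 28) = 1/(-37066) = -1/37066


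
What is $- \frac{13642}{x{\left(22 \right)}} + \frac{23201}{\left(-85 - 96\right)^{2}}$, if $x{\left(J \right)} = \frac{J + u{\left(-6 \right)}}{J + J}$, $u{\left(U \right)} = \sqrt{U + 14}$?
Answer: $- \frac{108153225085}{3898559} + \frac{300124 \sqrt{2}}{119} \approx -24175.0$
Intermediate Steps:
$u{\left(U \right)} = \sqrt{14 + U}$
$x{\left(J \right)} = \frac{J + 2 \sqrt{2}}{2 J}$ ($x{\left(J \right)} = \frac{J + \sqrt{14 - 6}}{J + J} = \frac{J + \sqrt{8}}{2 J} = \left(J + 2 \sqrt{2}\right) \frac{1}{2 J} = \frac{J + 2 \sqrt{2}}{2 J}$)
$- \frac{13642}{x{\left(22 \right)}} + \frac{23201}{\left(-85 - 96\right)^{2}} = - \frac{13642}{\frac{1}{22} \left(\sqrt{2} + \frac{1}{2} \cdot 22\right)} + \frac{23201}{\left(-85 - 96\right)^{2}} = - \frac{13642}{\frac{1}{22} \left(\sqrt{2} + 11\right)} + \frac{23201}{\left(-181\right)^{2}} = - \frac{13642}{\frac{1}{22} \left(11 + \sqrt{2}\right)} + \frac{23201}{32761} = - \frac{13642}{\frac{1}{2} + \frac{\sqrt{2}}{22}} + 23201 \cdot \frac{1}{32761} = - \frac{13642}{\frac{1}{2} + \frac{\sqrt{2}}{22}} + \frac{23201}{32761} = \frac{23201}{32761} - \frac{13642}{\frac{1}{2} + \frac{\sqrt{2}}{22}}$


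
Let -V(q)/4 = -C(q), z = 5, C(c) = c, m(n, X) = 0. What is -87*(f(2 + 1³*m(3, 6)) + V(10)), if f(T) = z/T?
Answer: -7395/2 ≈ -3697.5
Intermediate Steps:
f(T) = 5/T
V(q) = 4*q (V(q) = -(-4)*q = 4*q)
-87*(f(2 + 1³*m(3, 6)) + V(10)) = -87*(5/(2 + 1³*0) + 4*10) = -87*(5/(2 + 1*0) + 40) = -87*(5/(2 + 0) + 40) = -87*(5/2 + 40) = -87*85/2 = -7395/2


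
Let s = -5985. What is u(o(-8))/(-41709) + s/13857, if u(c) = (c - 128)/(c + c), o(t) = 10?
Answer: -831822029/1926538710 ≈ -0.43177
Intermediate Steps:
u(c) = (-128 + c)/(2*c) (u(c) = (-128 + c)/((2*c)) = (-128 + c)*(1/(2*c)) = (-128 + c)/(2*c))
u(o(-8))/(-41709) + s/13857 = ((1/2)*(-128 + 10)/10)/(-41709) - 5985/13857 = ((1/2)*(1/10)*(-118))*(-1/41709) - 5985*1/13857 = -59/10*(-1/41709) - 1995/4619 = 59/417090 - 1995/4619 = -831822029/1926538710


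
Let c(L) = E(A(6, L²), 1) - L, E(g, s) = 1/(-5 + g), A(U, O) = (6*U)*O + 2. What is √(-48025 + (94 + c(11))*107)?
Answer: 5*I*√29668955397/4353 ≈ 197.85*I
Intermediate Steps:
A(U, O) = 2 + 6*O*U (A(U, O) = 6*O*U + 2 = 2 + 6*O*U)
c(L) = 1/(-3 + 36*L²) - L (c(L) = 1/(-5 + (2 + 6*L²*6)) - L = 1/(-5 + (2 + 36*L²)) - L = 1/(-3 + 36*L²) - L)
√(-48025 + (94 + c(11))*107) = √(-48025 + (94 + (1 - 36*11³ + 3*11)/(3*(-1 + 12*11²)))*107) = √(-48025 + (94 + (1 - 36*1331 + 33)/(3*(-1 + 12*121)))*107) = √(-48025 + (94 + (1 - 47916 + 33)/(3*(-1 + 1452)))*107) = √(-48025 + (94 + (⅓)*(-47882)/1451)*107) = √(-48025 + (94 + (⅓)*(1/1451)*(-47882))*107) = √(-48025 + (94 - 47882/4353)*107) = √(-48025 + (361300/4353)*107) = √(-48025 + 38659100/4353) = √(-170393725/4353) = 5*I*√29668955397/4353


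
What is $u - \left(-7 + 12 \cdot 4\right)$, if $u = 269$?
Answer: $228$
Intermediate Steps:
$u - \left(-7 + 12 \cdot 4\right) = 269 - \left(-7 + 12 \cdot 4\right) = 269 - \left(-7 + 48\right) = 269 - 41 = 228$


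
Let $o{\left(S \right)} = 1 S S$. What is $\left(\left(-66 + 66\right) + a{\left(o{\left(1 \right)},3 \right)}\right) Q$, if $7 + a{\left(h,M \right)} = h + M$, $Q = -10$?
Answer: $30$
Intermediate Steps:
$o{\left(S \right)} = S^{2}$ ($o{\left(S \right)} = S S = S^{2}$)
$a{\left(h,M \right)} = -7 + M + h$ ($a{\left(h,M \right)} = -7 + \left(h + M\right) = -7 + \left(M + h\right) = -7 + M + h$)
$\left(\left(-66 + 66\right) + a{\left(o{\left(1 \right)},3 \right)}\right) Q = \left(\left(-66 + 66\right) + \left(-7 + 3 + 1^{2}\right)\right) \left(-10\right) = \left(0 + \left(-7 + 3 + 1\right)\right) \left(-10\right) = \left(0 - 3\right) \left(-10\right) = \left(-3\right) \left(-10\right) = 30$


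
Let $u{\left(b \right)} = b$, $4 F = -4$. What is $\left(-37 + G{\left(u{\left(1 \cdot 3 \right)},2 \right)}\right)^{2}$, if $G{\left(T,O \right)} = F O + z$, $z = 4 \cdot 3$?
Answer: $729$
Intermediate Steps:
$F = -1$ ($F = \frac{1}{4} \left(-4\right) = -1$)
$z = 12$
$G{\left(T,O \right)} = 12 - O$ ($G{\left(T,O \right)} = - O + 12 = 12 - O$)
$\left(-37 + G{\left(u{\left(1 \cdot 3 \right)},2 \right)}\right)^{2} = \left(-37 + \left(12 - 2\right)\right)^{2} = \left(-37 + 10\right)^{2} = \left(-27\right)^{2} = 729$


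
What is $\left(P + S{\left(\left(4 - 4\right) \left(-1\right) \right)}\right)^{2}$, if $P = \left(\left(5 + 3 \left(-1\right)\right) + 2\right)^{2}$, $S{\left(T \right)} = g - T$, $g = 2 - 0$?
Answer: $324$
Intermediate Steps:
$g = 2$ ($g = 2 + 0 = 2$)
$S{\left(T \right)} = 2 - T$
$P = 16$ ($P = \left(\left(5 - 3\right) + 2\right)^{2} = \left(2 + 2\right)^{2} = 4^{2} = 16$)
$\left(P + S{\left(\left(4 - 4\right) \left(-1\right) \right)}\right)^{2} = \left(16 + \left(2 - \left(4 - 4\right) \left(-1\right)\right)\right)^{2} = \left(16 + \left(2 - 0 \left(-1\right)\right)\right)^{2} = \left(16 + \left(2 - 0\right)\right)^{2} = \left(16 + \left(2 + 0\right)\right)^{2} = \left(16 + 2\right)^{2} = 18^{2} = 324$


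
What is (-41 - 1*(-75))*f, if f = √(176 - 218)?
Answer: 34*I*√42 ≈ 220.35*I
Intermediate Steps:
f = I*√42 (f = √(-42) = I*√42 ≈ 6.4807*I)
(-41 - 1*(-75))*f = (-41 - 1*(-75))*(I*√42) = (-41 + 75)*(I*√42) = 34*(I*√42) = 34*I*√42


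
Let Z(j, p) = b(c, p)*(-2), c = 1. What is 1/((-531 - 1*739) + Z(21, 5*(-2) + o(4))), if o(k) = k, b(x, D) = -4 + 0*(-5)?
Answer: -1/1262 ≈ -0.00079239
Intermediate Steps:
b(x, D) = -4 (b(x, D) = -4 + 0 = -4)
Z(j, p) = 8 (Z(j, p) = -4*(-2) = 8)
1/((-531 - 1*739) + Z(21, 5*(-2) + o(4))) = 1/((-531 - 1*739) + 8) = 1/((-531 - 739) + 8) = 1/(-1270 + 8) = 1/(-1262) = -1/1262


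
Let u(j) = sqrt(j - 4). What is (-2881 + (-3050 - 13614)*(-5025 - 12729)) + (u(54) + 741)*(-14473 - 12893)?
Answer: 275571569 - 136830*sqrt(2) ≈ 2.7538e+8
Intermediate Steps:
u(j) = sqrt(-4 + j)
(-2881 + (-3050 - 13614)*(-5025 - 12729)) + (u(54) + 741)*(-14473 - 12893) = (-2881 + (-3050 - 13614)*(-5025 - 12729)) + (sqrt(-4 + 54) + 741)*(-14473 - 12893) = (-2881 - 16664*(-17754)) + (sqrt(50) + 741)*(-27366) = (-2881 + 295852656) + (5*sqrt(2) + 741)*(-27366) = 295849775 + (741 + 5*sqrt(2))*(-27366) = 295849775 + (-20278206 - 136830*sqrt(2)) = 275571569 - 136830*sqrt(2)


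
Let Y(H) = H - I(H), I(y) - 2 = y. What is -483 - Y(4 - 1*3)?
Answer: -481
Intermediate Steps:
I(y) = 2 + y
Y(H) = -2 (Y(H) = H - (2 + H) = H + (-2 - H) = -2)
-483 - Y(4 - 1*3) = -483 - 1*(-2) = -483 + 2 = -481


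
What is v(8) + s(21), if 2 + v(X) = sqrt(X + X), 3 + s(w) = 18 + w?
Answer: 38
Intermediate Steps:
s(w) = 15 + w (s(w) = -3 + (18 + w) = 15 + w)
v(X) = -2 + sqrt(2)*sqrt(X) (v(X) = -2 + sqrt(X + X) = -2 + sqrt(2*X) = -2 + sqrt(2)*sqrt(X))
v(8) + s(21) = (-2 + sqrt(2)*sqrt(8)) + (15 + 21) = (-2 + sqrt(2)*(2*sqrt(2))) + 36 = (-2 + 4) + 36 = 2 + 36 = 38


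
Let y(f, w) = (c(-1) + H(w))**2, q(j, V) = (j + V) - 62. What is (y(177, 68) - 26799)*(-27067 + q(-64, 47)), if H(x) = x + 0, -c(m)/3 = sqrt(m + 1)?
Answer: 601962550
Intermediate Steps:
q(j, V) = -62 + V + j (q(j, V) = (V + j) - 62 = -62 + V + j)
c(m) = -3*sqrt(1 + m) (c(m) = -3*sqrt(m + 1) = -3*sqrt(1 + m))
H(x) = x
y(f, w) = w**2 (y(f, w) = (-3*sqrt(1 - 1) + w)**2 = (-3*sqrt(0) + w)**2 = (-3*0 + w)**2 = (0 + w)**2 = w**2)
(y(177, 68) - 26799)*(-27067 + q(-64, 47)) = (68**2 - 26799)*(-27067 + (-62 + 47 - 64)) = (4624 - 26799)*(-27067 - 79) = -22175*(-27146) = 601962550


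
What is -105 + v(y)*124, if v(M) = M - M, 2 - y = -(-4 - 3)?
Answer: -105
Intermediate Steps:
y = -5 (y = 2 - (-1)*(-4 - 3) = 2 - (-1)*(-7) = 2 - 1*7 = 2 - 7 = -5)
v(M) = 0
-105 + v(y)*124 = -105 + 0*124 = -105 + 0 = -105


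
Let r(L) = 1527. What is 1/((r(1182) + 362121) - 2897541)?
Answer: -1/2533893 ≈ -3.9465e-7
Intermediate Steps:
1/((r(1182) + 362121) - 2897541) = 1/((1527 + 362121) - 2897541) = 1/(363648 - 2897541) = 1/(-2533893) = -1/2533893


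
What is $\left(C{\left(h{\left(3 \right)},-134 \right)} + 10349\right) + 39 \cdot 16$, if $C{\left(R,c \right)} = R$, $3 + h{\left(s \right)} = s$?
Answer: $10973$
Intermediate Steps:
$h{\left(s \right)} = -3 + s$
$\left(C{\left(h{\left(3 \right)},-134 \right)} + 10349\right) + 39 \cdot 16 = \left(\left(-3 + 3\right) + 10349\right) + 39 \cdot 16 = \left(0 + 10349\right) + 624 = 10349 + 624 = 10973$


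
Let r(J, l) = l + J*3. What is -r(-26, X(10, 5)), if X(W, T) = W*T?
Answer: 28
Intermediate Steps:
X(W, T) = T*W
r(J, l) = l + 3*J
-r(-26, X(10, 5)) = -(5*10 + 3*(-26)) = -(50 - 78) = -1*(-28) = 28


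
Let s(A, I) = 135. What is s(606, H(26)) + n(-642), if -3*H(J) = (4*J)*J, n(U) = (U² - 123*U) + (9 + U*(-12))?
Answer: 498978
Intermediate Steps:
n(U) = 9 + U² - 135*U (n(U) = (U² - 123*U) + (9 - 12*U) = 9 + U² - 135*U)
H(J) = -4*J²/3 (H(J) = -4*J*J/3 = -4*J²/3)
s(606, H(26)) + n(-642) = 135 + (9 + (-642)² - 135*(-642)) = 135 + (9 + 412164 + 86670) = 135 + 498843 = 498978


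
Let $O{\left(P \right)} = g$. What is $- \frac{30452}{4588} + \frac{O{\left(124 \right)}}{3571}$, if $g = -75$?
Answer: $- \frac{27272048}{4095937} \approx -6.6583$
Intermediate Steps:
$O{\left(P \right)} = -75$
$- \frac{30452}{4588} + \frac{O{\left(124 \right)}}{3571} = - \frac{30452}{4588} - \frac{75}{3571} = \left(-30452\right) \frac{1}{4588} - \frac{75}{3571} = - \frac{7613}{1147} - \frac{75}{3571} = - \frac{27272048}{4095937}$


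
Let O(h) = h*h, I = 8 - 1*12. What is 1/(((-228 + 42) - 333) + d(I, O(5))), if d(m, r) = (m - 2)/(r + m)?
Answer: -7/3635 ≈ -0.0019257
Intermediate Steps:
I = -4 (I = 8 - 12 = -4)
O(h) = h²
d(m, r) = (-2 + m)/(m + r)
1/(((-228 + 42) - 333) + d(I, O(5))) = 1/(((-228 + 42) - 333) + (-2 - 4)/(-4 + 5²)) = 1/((-186 - 333) - 6/(-4 + 25)) = 1/(-519 - 6/21) = 1/(-519 + (1/21)*(-6)) = 1/(-519 - 2/7) = 1/(-3635/7) = -7/3635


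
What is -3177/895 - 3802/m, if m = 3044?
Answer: -6536789/1362190 ≈ -4.7987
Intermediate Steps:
-3177/895 - 3802/m = -3177/895 - 3802/3044 = -3177*1/895 - 3802*1/3044 = -3177/895 - 1901/1522 = -6536789/1362190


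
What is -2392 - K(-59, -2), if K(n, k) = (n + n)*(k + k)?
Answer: -2864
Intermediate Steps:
K(n, k) = 4*k*n (K(n, k) = (2*n)*(2*k) = 4*k*n)
-2392 - K(-59, -2) = -2392 - 4*(-2)*(-59) = -2392 - 1*472 = -2392 - 472 = -2864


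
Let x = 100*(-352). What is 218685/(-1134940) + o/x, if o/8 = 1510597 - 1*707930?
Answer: -45597054949/249686800 ≈ -182.62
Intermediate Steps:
o = 6421336 (o = 8*(1510597 - 1*707930) = 8*(1510597 - 707930) = 8*802667 = 6421336)
x = -35200
218685/(-1134940) + o/x = 218685/(-1134940) + 6421336/(-35200) = 218685*(-1/1134940) + 6421336*(-1/35200) = -43737/226988 - 802667/4400 = -45597054949/249686800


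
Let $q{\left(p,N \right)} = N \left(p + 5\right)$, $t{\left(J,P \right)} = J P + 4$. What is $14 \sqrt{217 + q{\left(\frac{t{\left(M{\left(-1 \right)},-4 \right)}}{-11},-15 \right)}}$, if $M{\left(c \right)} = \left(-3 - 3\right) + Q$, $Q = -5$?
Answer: $\frac{14 \sqrt{25102}}{11} \approx 201.65$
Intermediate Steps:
$M{\left(c \right)} = -11$ ($M{\left(c \right)} = \left(-3 - 3\right) - 5 = -6 - 5 = -11$)
$t{\left(J,P \right)} = 4 + J P$
$q{\left(p,N \right)} = N \left(5 + p\right)$
$14 \sqrt{217 + q{\left(\frac{t{\left(M{\left(-1 \right)},-4 \right)}}{-11},-15 \right)}} = 14 \sqrt{217 - 15 \left(5 + \frac{4 - -44}{-11}\right)} = 14 \sqrt{217 - 15 \left(5 + \left(4 + 44\right) \left(- \frac{1}{11}\right)\right)} = 14 \sqrt{217 - 15 \left(5 + 48 \left(- \frac{1}{11}\right)\right)} = 14 \sqrt{217 - 15 \left(5 - \frac{48}{11}\right)} = 14 \sqrt{217 - \frac{105}{11}} = 14 \sqrt{\frac{2282}{11}} = 14 \frac{\sqrt{25102}}{11} = \frac{14 \sqrt{25102}}{11}$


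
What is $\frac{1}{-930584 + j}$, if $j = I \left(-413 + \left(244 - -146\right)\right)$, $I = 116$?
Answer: $- \frac{1}{933252} \approx -1.0715 \cdot 10^{-6}$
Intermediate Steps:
$j = -2668$ ($j = 116 \left(-413 + \left(244 - -146\right)\right) = 116 \left(-413 + \left(244 + 146\right)\right) = 116 \left(-413 + 390\right) = 116 \left(-23\right) = -2668$)
$\frac{1}{-930584 + j} = \frac{1}{-930584 - 2668} = \frac{1}{-933252} = - \frac{1}{933252}$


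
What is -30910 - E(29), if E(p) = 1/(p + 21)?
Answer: -1545501/50 ≈ -30910.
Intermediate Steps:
E(p) = 1/(21 + p)
-30910 - E(29) = -30910 - 1/(21 + 29) = -30910 - 1/50 = -1545501/50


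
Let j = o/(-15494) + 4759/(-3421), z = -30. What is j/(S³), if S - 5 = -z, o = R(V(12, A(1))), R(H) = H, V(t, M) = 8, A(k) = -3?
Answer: -36881657/1136294130125 ≈ -3.2458e-5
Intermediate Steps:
o = 8
S = 35 (S = 5 - 1*(-30) = 5 + 30 = 35)
j = -36881657/26502487 (j = 8/(-15494) + 4759/(-3421) = 8*(-1/15494) + 4759*(-1/3421) = -4/7747 - 4759/3421 = -36881657/26502487 ≈ -1.3916)
j/(S³) = -36881657/(26502487*(35³)) = -36881657/26502487/42875 = -36881657/26502487*1/42875 = -36881657/1136294130125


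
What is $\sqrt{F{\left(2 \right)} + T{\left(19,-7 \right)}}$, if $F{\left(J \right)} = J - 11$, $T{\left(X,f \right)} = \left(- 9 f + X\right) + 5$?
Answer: $\sqrt{78} \approx 8.8318$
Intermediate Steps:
$T{\left(X,f \right)} = 5 + X - 9 f$ ($T{\left(X,f \right)} = \left(X - 9 f\right) + 5 = 5 + X - 9 f$)
$F{\left(J \right)} = -11 + J$
$\sqrt{F{\left(2 \right)} + T{\left(19,-7 \right)}} = \sqrt{\left(-11 + 2\right) + \left(5 + 19 - -63\right)} = \sqrt{-9 + \left(5 + 19 + 63\right)} = \sqrt{-9 + 87} = \sqrt{78}$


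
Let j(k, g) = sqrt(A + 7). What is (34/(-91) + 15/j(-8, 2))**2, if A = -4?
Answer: 622231/8281 - 340*sqrt(3)/91 ≈ 68.668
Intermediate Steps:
j(k, g) = sqrt(3) (j(k, g) = sqrt(-4 + 7) = sqrt(3))
(34/(-91) + 15/j(-8, 2))**2 = (34/(-91) + 15/(sqrt(3)))**2 = (34*(-1/91) + 15*(sqrt(3)/3))**2 = (-34/91 + 5*sqrt(3))**2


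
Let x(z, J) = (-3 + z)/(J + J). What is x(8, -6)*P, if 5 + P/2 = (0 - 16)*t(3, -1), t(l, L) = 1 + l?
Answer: 115/2 ≈ 57.500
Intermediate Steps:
x(z, J) = (-3 + z)/(2*J) (x(z, J) = (-3 + z)/((2*J)) = (-3 + z)*(1/(2*J)) = (-3 + z)/(2*J))
P = -138 (P = -10 + 2*((0 - 16)*(1 + 3)) = -10 + 2*(-16*4) = -10 + 2*(-64) = -10 - 128 = -138)
x(8, -6)*P = ((1/2)*(-3 + 8)/(-6))*(-138) = ((1/2)*(-1/6)*5)*(-138) = -5/12*(-138) = 115/2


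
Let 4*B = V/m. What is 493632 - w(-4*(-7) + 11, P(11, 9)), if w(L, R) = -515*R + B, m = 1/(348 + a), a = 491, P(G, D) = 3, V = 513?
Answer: 1550301/4 ≈ 3.8758e+5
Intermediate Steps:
m = 1/839 (m = 1/(348 + 491) = 1/839 ≈ 0.0011919)
B = 430407/4 (B = (513/(1/839))/4 = (513*839)/4 = (1/4)*430407 = 430407/4 ≈ 1.0760e+5)
w(L, R) = 430407/4 - 515*R (w(L, R) = -515*R + 430407/4 = 430407/4 - 515*R)
493632 - w(-4*(-7) + 11, P(11, 9)) = 493632 - (430407/4 - 515*3) = 493632 - (430407/4 - 1545) = 493632 - 1*424227/4 = 493632 - 424227/4 = 1550301/4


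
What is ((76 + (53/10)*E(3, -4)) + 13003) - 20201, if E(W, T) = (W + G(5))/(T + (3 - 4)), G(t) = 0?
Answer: -356259/50 ≈ -7125.2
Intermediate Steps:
E(W, T) = W/(-1 + T) (E(W, T) = (W + 0)/(T + (3 - 4)) = W/(T - 1) = W/(-1 + T))
((76 + (53/10)*E(3, -4)) + 13003) - 20201 = ((76 + (53/10)*(3/(-1 - 4))) + 13003) - 20201 = ((76 + (53*(1/10))*(3/(-5))) + 13003) - 20201 = ((76 + 53*(3*(-1/5))/10) + 13003) - 20201 = ((76 + (53/10)*(-3/5)) + 13003) - 20201 = ((76 - 159/50) + 13003) - 20201 = (3641/50 + 13003) - 20201 = 653791/50 - 20201 = -356259/50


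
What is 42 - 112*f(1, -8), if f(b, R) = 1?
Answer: -70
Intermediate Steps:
42 - 112*f(1, -8) = 42 - 112*1 = 42 - 112 = -70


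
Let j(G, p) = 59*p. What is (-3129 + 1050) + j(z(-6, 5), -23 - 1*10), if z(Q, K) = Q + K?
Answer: -4026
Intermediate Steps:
z(Q, K) = K + Q
(-3129 + 1050) + j(z(-6, 5), -23 - 1*10) = (-3129 + 1050) + 59*(-23 - 1*10) = -2079 + 59*(-23 - 10) = -2079 + 59*(-33) = -2079 - 1947 = -4026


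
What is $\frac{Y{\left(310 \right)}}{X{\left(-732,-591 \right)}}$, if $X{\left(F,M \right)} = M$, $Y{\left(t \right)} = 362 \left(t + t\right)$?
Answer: $- \frac{224440}{591} \approx -379.76$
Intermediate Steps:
$Y{\left(t \right)} = 724 t$ ($Y{\left(t \right)} = 362 \cdot 2 t = 724 t$)
$\frac{Y{\left(310 \right)}}{X{\left(-732,-591 \right)}} = \frac{724 \cdot 310}{-591} = 224440 \left(- \frac{1}{591}\right) = - \frac{224440}{591}$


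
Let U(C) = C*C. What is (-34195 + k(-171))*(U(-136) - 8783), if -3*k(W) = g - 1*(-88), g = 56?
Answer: -332602259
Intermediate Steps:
k(W) = -48 (k(W) = -(56 - 1*(-88))/3 = -(56 + 88)/3 = -⅓*144 = -48)
U(C) = C²
(-34195 + k(-171))*(U(-136) - 8783) = (-34195 - 48)*((-136)² - 8783) = -34243*(18496 - 8783) = -34243*9713 = -332602259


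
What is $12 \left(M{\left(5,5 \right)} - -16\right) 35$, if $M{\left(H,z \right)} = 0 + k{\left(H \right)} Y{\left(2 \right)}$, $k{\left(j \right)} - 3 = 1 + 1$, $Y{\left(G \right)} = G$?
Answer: $10920$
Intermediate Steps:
$k{\left(j \right)} = 5$ ($k{\left(j \right)} = 3 + \left(1 + 1\right) = 3 + 2 = 5$)
$M{\left(H,z \right)} = 10$ ($M{\left(H,z \right)} = 0 + 5 \cdot 2 = 0 + 10 = 10$)
$12 \left(M{\left(5,5 \right)} - -16\right) 35 = 12 \left(10 - -16\right) 35 = 12 \left(10 + 16\right) 35 = 12 \cdot 26 \cdot 35 = 312 \cdot 35 = 10920$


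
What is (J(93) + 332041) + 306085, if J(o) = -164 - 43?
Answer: 637919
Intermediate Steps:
J(o) = -207
(J(93) + 332041) + 306085 = (-207 + 332041) + 306085 = 331834 + 306085 = 637919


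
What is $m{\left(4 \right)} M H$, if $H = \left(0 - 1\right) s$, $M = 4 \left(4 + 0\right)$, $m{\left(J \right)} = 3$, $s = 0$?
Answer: $0$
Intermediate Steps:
$M = 16$ ($M = 4 \cdot 4 = 16$)
$H = 0$ ($H = \left(0 - 1\right) 0 = \left(-1\right) 0 = 0$)
$m{\left(4 \right)} M H = 3 \cdot 16 \cdot 0 = 48 \cdot 0 = 0$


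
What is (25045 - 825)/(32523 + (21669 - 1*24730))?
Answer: 12110/14731 ≈ 0.82208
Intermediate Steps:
(25045 - 825)/(32523 + (21669 - 1*24730)) = 24220/(32523 + (21669 - 24730)) = 24220/(32523 - 3061) = 24220/29462 = 24220*(1/29462) = 12110/14731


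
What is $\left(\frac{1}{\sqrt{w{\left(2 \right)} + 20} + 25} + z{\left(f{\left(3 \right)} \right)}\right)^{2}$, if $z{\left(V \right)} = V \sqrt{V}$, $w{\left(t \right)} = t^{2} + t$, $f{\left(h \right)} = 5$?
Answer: $\frac{\left(1 + 5 \sqrt{5} \left(25 + \sqrt{26}\right)\right)^{2}}{\left(25 + \sqrt{26}\right)^{2}} \approx 125.74$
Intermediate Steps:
$w{\left(t \right)} = t + t^{2}$
$z{\left(V \right)} = V^{\frac{3}{2}}$
$\left(\frac{1}{\sqrt{w{\left(2 \right)} + 20} + 25} + z{\left(f{\left(3 \right)} \right)}\right)^{2} = \left(\frac{1}{\sqrt{2 \left(1 + 2\right) + 20} + 25} + 5^{\frac{3}{2}}\right)^{2} = \left(\frac{1}{\sqrt{2 \cdot 3 + 20} + 25} + 5 \sqrt{5}\right)^{2} = \left(\frac{1}{\sqrt{6 + 20} + 25} + 5 \sqrt{5}\right)^{2} = \left(\frac{1}{\sqrt{26} + 25} + 5 \sqrt{5}\right)^{2} = \left(\frac{1}{25 + \sqrt{26}} + 5 \sqrt{5}\right)^{2}$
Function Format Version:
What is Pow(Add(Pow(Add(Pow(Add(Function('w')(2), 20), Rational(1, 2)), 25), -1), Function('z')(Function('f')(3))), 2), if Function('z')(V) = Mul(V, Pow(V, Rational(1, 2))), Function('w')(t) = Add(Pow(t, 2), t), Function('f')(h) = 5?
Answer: Mul(Pow(Add(1, Mul(5, Pow(5, Rational(1, 2)), Add(25, Pow(26, Rational(1, 2))))), 2), Pow(Add(25, Pow(26, Rational(1, 2))), -2)) ≈ 125.74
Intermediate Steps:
Function('w')(t) = Add(t, Pow(t, 2))
Function('z')(V) = Pow(V, Rational(3, 2))
Pow(Add(Pow(Add(Pow(Add(Function('w')(2), 20), Rational(1, 2)), 25), -1), Function('z')(Function('f')(3))), 2) = Pow(Add(Pow(Add(Pow(Add(Mul(2, Add(1, 2)), 20), Rational(1, 2)), 25), -1), Pow(5, Rational(3, 2))), 2) = Pow(Add(Pow(Add(Pow(Add(Mul(2, 3), 20), Rational(1, 2)), 25), -1), Mul(5, Pow(5, Rational(1, 2)))), 2) = Pow(Add(Pow(Add(Pow(Add(6, 20), Rational(1, 2)), 25), -1), Mul(5, Pow(5, Rational(1, 2)))), 2) = Pow(Add(Pow(Add(Pow(26, Rational(1, 2)), 25), -1), Mul(5, Pow(5, Rational(1, 2)))), 2) = Pow(Add(Pow(Add(25, Pow(26, Rational(1, 2))), -1), Mul(5, Pow(5, Rational(1, 2)))), 2)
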